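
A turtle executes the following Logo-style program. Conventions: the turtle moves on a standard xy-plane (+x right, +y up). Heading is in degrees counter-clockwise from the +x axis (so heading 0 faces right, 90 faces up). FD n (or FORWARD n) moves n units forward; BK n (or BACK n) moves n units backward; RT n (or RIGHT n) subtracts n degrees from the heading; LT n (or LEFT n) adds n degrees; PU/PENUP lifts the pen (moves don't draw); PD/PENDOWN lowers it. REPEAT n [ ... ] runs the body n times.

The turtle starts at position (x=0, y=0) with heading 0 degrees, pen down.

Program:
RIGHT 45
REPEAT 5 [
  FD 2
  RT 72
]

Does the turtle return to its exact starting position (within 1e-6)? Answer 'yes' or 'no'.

Executing turtle program step by step:
Start: pos=(0,0), heading=0, pen down
RT 45: heading 0 -> 315
REPEAT 5 [
  -- iteration 1/5 --
  FD 2: (0,0) -> (1.414,-1.414) [heading=315, draw]
  RT 72: heading 315 -> 243
  -- iteration 2/5 --
  FD 2: (1.414,-1.414) -> (0.506,-3.196) [heading=243, draw]
  RT 72: heading 243 -> 171
  -- iteration 3/5 --
  FD 2: (0.506,-3.196) -> (-1.469,-2.883) [heading=171, draw]
  RT 72: heading 171 -> 99
  -- iteration 4/5 --
  FD 2: (-1.469,-2.883) -> (-1.782,-0.908) [heading=99, draw]
  RT 72: heading 99 -> 27
  -- iteration 5/5 --
  FD 2: (-1.782,-0.908) -> (0,0) [heading=27, draw]
  RT 72: heading 27 -> 315
]
Final: pos=(0,0), heading=315, 5 segment(s) drawn

Start position: (0, 0)
Final position: (0, 0)
Distance = 0; < 1e-6 -> CLOSED

Answer: yes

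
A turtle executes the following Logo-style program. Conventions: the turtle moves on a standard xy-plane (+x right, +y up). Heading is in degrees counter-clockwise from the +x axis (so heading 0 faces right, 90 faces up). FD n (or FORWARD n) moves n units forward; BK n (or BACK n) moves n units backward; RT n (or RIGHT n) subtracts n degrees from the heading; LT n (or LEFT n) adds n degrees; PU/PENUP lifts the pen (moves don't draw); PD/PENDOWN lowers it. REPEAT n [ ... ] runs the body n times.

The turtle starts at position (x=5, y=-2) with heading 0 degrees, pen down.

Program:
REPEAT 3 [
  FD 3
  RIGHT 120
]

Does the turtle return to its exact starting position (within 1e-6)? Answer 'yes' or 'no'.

Answer: yes

Derivation:
Executing turtle program step by step:
Start: pos=(5,-2), heading=0, pen down
REPEAT 3 [
  -- iteration 1/3 --
  FD 3: (5,-2) -> (8,-2) [heading=0, draw]
  RT 120: heading 0 -> 240
  -- iteration 2/3 --
  FD 3: (8,-2) -> (6.5,-4.598) [heading=240, draw]
  RT 120: heading 240 -> 120
  -- iteration 3/3 --
  FD 3: (6.5,-4.598) -> (5,-2) [heading=120, draw]
  RT 120: heading 120 -> 0
]
Final: pos=(5,-2), heading=0, 3 segment(s) drawn

Start position: (5, -2)
Final position: (5, -2)
Distance = 0; < 1e-6 -> CLOSED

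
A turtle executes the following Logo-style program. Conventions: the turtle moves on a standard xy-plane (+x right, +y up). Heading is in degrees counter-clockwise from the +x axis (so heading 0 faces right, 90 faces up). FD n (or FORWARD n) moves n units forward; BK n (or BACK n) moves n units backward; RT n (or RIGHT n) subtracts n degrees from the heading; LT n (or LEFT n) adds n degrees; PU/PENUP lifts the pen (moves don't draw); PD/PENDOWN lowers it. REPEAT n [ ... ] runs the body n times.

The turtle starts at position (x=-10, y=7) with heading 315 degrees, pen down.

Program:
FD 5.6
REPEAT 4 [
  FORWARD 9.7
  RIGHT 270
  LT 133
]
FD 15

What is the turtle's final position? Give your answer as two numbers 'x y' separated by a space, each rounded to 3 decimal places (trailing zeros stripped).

Executing turtle program step by step:
Start: pos=(-10,7), heading=315, pen down
FD 5.6: (-10,7) -> (-6.04,3.04) [heading=315, draw]
REPEAT 4 [
  -- iteration 1/4 --
  FD 9.7: (-6.04,3.04) -> (0.819,-3.819) [heading=315, draw]
  RT 270: heading 315 -> 45
  LT 133: heading 45 -> 178
  -- iteration 2/4 --
  FD 9.7: (0.819,-3.819) -> (-8.875,-3.48) [heading=178, draw]
  RT 270: heading 178 -> 268
  LT 133: heading 268 -> 41
  -- iteration 3/4 --
  FD 9.7: (-8.875,-3.48) -> (-1.555,2.884) [heading=41, draw]
  RT 270: heading 41 -> 131
  LT 133: heading 131 -> 264
  -- iteration 4/4 --
  FD 9.7: (-1.555,2.884) -> (-2.569,-6.763) [heading=264, draw]
  RT 270: heading 264 -> 354
  LT 133: heading 354 -> 127
]
FD 15: (-2.569,-6.763) -> (-11.596,5.216) [heading=127, draw]
Final: pos=(-11.596,5.216), heading=127, 6 segment(s) drawn

Answer: -11.596 5.216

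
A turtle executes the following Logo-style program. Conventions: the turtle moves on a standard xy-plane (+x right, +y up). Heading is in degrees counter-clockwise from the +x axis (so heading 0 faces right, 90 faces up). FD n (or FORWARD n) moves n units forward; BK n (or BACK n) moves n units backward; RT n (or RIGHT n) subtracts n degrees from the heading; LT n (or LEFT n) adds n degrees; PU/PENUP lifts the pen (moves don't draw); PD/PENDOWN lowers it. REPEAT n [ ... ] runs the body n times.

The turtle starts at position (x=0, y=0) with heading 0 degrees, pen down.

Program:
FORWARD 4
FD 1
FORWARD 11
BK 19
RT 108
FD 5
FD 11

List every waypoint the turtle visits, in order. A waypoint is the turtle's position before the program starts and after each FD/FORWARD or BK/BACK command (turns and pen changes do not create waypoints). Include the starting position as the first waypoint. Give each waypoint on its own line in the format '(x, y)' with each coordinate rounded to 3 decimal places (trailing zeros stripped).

Executing turtle program step by step:
Start: pos=(0,0), heading=0, pen down
FD 4: (0,0) -> (4,0) [heading=0, draw]
FD 1: (4,0) -> (5,0) [heading=0, draw]
FD 11: (5,0) -> (16,0) [heading=0, draw]
BK 19: (16,0) -> (-3,0) [heading=0, draw]
RT 108: heading 0 -> 252
FD 5: (-3,0) -> (-4.545,-4.755) [heading=252, draw]
FD 11: (-4.545,-4.755) -> (-7.944,-15.217) [heading=252, draw]
Final: pos=(-7.944,-15.217), heading=252, 6 segment(s) drawn
Waypoints (7 total):
(0, 0)
(4, 0)
(5, 0)
(16, 0)
(-3, 0)
(-4.545, -4.755)
(-7.944, -15.217)

Answer: (0, 0)
(4, 0)
(5, 0)
(16, 0)
(-3, 0)
(-4.545, -4.755)
(-7.944, -15.217)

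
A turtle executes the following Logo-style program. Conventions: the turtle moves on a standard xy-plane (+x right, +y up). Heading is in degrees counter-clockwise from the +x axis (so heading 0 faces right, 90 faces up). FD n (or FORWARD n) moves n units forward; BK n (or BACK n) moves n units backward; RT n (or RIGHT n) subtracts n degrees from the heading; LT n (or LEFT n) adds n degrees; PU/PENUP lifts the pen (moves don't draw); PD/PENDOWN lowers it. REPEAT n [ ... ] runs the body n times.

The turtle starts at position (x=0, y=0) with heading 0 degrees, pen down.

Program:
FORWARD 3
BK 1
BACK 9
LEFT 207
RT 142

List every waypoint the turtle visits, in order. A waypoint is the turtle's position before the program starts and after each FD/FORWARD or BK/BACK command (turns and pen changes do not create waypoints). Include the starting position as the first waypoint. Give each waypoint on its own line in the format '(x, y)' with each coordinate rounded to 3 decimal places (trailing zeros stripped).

Executing turtle program step by step:
Start: pos=(0,0), heading=0, pen down
FD 3: (0,0) -> (3,0) [heading=0, draw]
BK 1: (3,0) -> (2,0) [heading=0, draw]
BK 9: (2,0) -> (-7,0) [heading=0, draw]
LT 207: heading 0 -> 207
RT 142: heading 207 -> 65
Final: pos=(-7,0), heading=65, 3 segment(s) drawn
Waypoints (4 total):
(0, 0)
(3, 0)
(2, 0)
(-7, 0)

Answer: (0, 0)
(3, 0)
(2, 0)
(-7, 0)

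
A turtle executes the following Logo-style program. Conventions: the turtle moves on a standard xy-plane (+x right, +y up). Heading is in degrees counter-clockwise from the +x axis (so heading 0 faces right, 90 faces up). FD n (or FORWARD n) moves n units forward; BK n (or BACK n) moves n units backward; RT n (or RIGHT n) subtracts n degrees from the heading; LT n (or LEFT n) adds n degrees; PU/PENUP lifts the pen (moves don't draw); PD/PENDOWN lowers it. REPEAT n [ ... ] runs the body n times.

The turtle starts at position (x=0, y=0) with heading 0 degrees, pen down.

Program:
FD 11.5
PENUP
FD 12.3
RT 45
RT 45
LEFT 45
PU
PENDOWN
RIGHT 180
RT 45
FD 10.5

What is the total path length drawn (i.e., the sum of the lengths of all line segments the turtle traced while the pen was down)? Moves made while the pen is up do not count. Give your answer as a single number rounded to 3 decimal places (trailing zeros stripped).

Answer: 22

Derivation:
Executing turtle program step by step:
Start: pos=(0,0), heading=0, pen down
FD 11.5: (0,0) -> (11.5,0) [heading=0, draw]
PU: pen up
FD 12.3: (11.5,0) -> (23.8,0) [heading=0, move]
RT 45: heading 0 -> 315
RT 45: heading 315 -> 270
LT 45: heading 270 -> 315
PU: pen up
PD: pen down
RT 180: heading 315 -> 135
RT 45: heading 135 -> 90
FD 10.5: (23.8,0) -> (23.8,10.5) [heading=90, draw]
Final: pos=(23.8,10.5), heading=90, 2 segment(s) drawn

Segment lengths:
  seg 1: (0,0) -> (11.5,0), length = 11.5
  seg 2: (23.8,0) -> (23.8,10.5), length = 10.5
Total = 22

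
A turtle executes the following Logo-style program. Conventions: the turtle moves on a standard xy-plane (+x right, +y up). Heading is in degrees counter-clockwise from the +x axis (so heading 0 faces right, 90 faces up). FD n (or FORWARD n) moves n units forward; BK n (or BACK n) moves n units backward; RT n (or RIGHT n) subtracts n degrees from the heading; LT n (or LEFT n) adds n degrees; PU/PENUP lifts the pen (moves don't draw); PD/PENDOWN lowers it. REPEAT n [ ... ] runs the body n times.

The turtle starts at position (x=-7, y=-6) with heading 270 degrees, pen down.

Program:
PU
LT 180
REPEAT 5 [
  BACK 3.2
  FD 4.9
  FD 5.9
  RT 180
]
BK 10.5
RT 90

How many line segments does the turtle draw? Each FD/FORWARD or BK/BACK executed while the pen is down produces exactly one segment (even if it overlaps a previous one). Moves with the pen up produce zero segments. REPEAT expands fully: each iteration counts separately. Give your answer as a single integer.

Answer: 0

Derivation:
Executing turtle program step by step:
Start: pos=(-7,-6), heading=270, pen down
PU: pen up
LT 180: heading 270 -> 90
REPEAT 5 [
  -- iteration 1/5 --
  BK 3.2: (-7,-6) -> (-7,-9.2) [heading=90, move]
  FD 4.9: (-7,-9.2) -> (-7,-4.3) [heading=90, move]
  FD 5.9: (-7,-4.3) -> (-7,1.6) [heading=90, move]
  RT 180: heading 90 -> 270
  -- iteration 2/5 --
  BK 3.2: (-7,1.6) -> (-7,4.8) [heading=270, move]
  FD 4.9: (-7,4.8) -> (-7,-0.1) [heading=270, move]
  FD 5.9: (-7,-0.1) -> (-7,-6) [heading=270, move]
  RT 180: heading 270 -> 90
  -- iteration 3/5 --
  BK 3.2: (-7,-6) -> (-7,-9.2) [heading=90, move]
  FD 4.9: (-7,-9.2) -> (-7,-4.3) [heading=90, move]
  FD 5.9: (-7,-4.3) -> (-7,1.6) [heading=90, move]
  RT 180: heading 90 -> 270
  -- iteration 4/5 --
  BK 3.2: (-7,1.6) -> (-7,4.8) [heading=270, move]
  FD 4.9: (-7,4.8) -> (-7,-0.1) [heading=270, move]
  FD 5.9: (-7,-0.1) -> (-7,-6) [heading=270, move]
  RT 180: heading 270 -> 90
  -- iteration 5/5 --
  BK 3.2: (-7,-6) -> (-7,-9.2) [heading=90, move]
  FD 4.9: (-7,-9.2) -> (-7,-4.3) [heading=90, move]
  FD 5.9: (-7,-4.3) -> (-7,1.6) [heading=90, move]
  RT 180: heading 90 -> 270
]
BK 10.5: (-7,1.6) -> (-7,12.1) [heading=270, move]
RT 90: heading 270 -> 180
Final: pos=(-7,12.1), heading=180, 0 segment(s) drawn
Segments drawn: 0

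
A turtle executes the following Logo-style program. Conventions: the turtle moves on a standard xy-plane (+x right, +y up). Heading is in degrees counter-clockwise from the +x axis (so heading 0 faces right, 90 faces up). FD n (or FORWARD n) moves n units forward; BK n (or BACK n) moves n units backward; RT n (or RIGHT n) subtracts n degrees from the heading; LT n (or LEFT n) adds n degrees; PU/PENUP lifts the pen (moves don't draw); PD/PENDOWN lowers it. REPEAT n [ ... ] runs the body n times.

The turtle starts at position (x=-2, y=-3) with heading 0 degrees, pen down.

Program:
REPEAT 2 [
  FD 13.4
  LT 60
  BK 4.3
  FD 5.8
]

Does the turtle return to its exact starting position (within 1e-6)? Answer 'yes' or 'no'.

Executing turtle program step by step:
Start: pos=(-2,-3), heading=0, pen down
REPEAT 2 [
  -- iteration 1/2 --
  FD 13.4: (-2,-3) -> (11.4,-3) [heading=0, draw]
  LT 60: heading 0 -> 60
  BK 4.3: (11.4,-3) -> (9.25,-6.724) [heading=60, draw]
  FD 5.8: (9.25,-6.724) -> (12.15,-1.701) [heading=60, draw]
  -- iteration 2/2 --
  FD 13.4: (12.15,-1.701) -> (18.85,9.904) [heading=60, draw]
  LT 60: heading 60 -> 120
  BK 4.3: (18.85,9.904) -> (21,6.18) [heading=120, draw]
  FD 5.8: (21,6.18) -> (18.1,11.203) [heading=120, draw]
]
Final: pos=(18.1,11.203), heading=120, 6 segment(s) drawn

Start position: (-2, -3)
Final position: (18.1, 11.203)
Distance = 24.612; >= 1e-6 -> NOT closed

Answer: no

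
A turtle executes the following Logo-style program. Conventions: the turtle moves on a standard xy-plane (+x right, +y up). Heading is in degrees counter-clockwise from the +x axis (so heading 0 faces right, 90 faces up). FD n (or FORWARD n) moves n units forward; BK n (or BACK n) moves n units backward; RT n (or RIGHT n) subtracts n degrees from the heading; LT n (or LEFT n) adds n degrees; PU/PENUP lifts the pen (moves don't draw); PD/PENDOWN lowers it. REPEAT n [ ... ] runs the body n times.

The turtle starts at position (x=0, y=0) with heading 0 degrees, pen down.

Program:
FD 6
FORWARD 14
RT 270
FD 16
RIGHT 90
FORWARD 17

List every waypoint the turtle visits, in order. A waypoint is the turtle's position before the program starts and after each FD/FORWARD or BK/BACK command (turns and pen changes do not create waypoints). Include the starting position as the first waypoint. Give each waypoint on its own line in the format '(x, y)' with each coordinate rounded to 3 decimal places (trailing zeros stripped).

Answer: (0, 0)
(6, 0)
(20, 0)
(20, 16)
(37, 16)

Derivation:
Executing turtle program step by step:
Start: pos=(0,0), heading=0, pen down
FD 6: (0,0) -> (6,0) [heading=0, draw]
FD 14: (6,0) -> (20,0) [heading=0, draw]
RT 270: heading 0 -> 90
FD 16: (20,0) -> (20,16) [heading=90, draw]
RT 90: heading 90 -> 0
FD 17: (20,16) -> (37,16) [heading=0, draw]
Final: pos=(37,16), heading=0, 4 segment(s) drawn
Waypoints (5 total):
(0, 0)
(6, 0)
(20, 0)
(20, 16)
(37, 16)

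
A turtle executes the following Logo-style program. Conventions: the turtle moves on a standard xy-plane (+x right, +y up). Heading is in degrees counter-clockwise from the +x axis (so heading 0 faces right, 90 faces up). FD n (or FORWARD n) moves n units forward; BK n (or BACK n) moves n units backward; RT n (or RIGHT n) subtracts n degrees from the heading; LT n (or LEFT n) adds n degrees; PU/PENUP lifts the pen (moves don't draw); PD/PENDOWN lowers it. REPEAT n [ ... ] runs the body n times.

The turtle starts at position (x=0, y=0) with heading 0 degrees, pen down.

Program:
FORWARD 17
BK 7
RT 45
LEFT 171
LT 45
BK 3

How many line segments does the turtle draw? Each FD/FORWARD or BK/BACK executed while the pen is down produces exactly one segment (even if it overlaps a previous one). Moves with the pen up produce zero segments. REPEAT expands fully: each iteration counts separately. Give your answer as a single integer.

Answer: 3

Derivation:
Executing turtle program step by step:
Start: pos=(0,0), heading=0, pen down
FD 17: (0,0) -> (17,0) [heading=0, draw]
BK 7: (17,0) -> (10,0) [heading=0, draw]
RT 45: heading 0 -> 315
LT 171: heading 315 -> 126
LT 45: heading 126 -> 171
BK 3: (10,0) -> (12.963,-0.469) [heading=171, draw]
Final: pos=(12.963,-0.469), heading=171, 3 segment(s) drawn
Segments drawn: 3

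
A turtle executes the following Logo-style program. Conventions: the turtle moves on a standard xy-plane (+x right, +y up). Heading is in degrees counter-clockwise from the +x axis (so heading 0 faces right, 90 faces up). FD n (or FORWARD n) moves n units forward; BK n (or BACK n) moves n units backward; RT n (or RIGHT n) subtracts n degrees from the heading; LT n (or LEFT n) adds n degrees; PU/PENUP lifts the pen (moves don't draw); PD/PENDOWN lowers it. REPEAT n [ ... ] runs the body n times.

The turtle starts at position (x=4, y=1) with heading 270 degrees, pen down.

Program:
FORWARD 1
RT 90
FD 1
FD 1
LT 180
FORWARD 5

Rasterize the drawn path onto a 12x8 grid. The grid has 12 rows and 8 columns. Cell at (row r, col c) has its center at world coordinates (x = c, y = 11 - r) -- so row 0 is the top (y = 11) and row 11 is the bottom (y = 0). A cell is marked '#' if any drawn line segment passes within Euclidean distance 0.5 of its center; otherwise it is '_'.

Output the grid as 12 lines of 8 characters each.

Segment 0: (4,1) -> (4,0)
Segment 1: (4,0) -> (3,0)
Segment 2: (3,0) -> (2,0)
Segment 3: (2,0) -> (7,-0)

Answer: ________
________
________
________
________
________
________
________
________
________
____#___
__######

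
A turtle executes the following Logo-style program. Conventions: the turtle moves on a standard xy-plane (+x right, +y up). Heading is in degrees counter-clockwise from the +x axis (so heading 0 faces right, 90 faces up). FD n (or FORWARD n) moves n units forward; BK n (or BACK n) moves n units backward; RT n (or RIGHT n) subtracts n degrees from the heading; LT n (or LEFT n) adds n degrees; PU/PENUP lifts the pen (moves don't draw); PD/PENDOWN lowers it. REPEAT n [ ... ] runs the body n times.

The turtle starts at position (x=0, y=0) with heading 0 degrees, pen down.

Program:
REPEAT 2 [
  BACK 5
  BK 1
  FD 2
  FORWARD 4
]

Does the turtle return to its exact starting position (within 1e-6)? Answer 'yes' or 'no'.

Answer: yes

Derivation:
Executing turtle program step by step:
Start: pos=(0,0), heading=0, pen down
REPEAT 2 [
  -- iteration 1/2 --
  BK 5: (0,0) -> (-5,0) [heading=0, draw]
  BK 1: (-5,0) -> (-6,0) [heading=0, draw]
  FD 2: (-6,0) -> (-4,0) [heading=0, draw]
  FD 4: (-4,0) -> (0,0) [heading=0, draw]
  -- iteration 2/2 --
  BK 5: (0,0) -> (-5,0) [heading=0, draw]
  BK 1: (-5,0) -> (-6,0) [heading=0, draw]
  FD 2: (-6,0) -> (-4,0) [heading=0, draw]
  FD 4: (-4,0) -> (0,0) [heading=0, draw]
]
Final: pos=(0,0), heading=0, 8 segment(s) drawn

Start position: (0, 0)
Final position: (0, 0)
Distance = 0; < 1e-6 -> CLOSED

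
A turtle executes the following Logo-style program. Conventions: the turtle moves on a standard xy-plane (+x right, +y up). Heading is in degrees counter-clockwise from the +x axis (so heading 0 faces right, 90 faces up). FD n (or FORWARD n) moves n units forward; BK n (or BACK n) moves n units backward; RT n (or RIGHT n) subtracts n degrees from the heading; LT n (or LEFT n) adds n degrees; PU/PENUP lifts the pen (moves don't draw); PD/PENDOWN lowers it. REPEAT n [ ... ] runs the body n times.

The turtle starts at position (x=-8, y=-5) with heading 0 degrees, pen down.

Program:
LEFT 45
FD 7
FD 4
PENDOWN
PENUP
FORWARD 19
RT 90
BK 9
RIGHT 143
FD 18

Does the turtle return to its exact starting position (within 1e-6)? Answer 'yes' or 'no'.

Executing turtle program step by step:
Start: pos=(-8,-5), heading=0, pen down
LT 45: heading 0 -> 45
FD 7: (-8,-5) -> (-3.05,-0.05) [heading=45, draw]
FD 4: (-3.05,-0.05) -> (-0.222,2.778) [heading=45, draw]
PD: pen down
PU: pen up
FD 19: (-0.222,2.778) -> (13.213,16.213) [heading=45, move]
RT 90: heading 45 -> 315
BK 9: (13.213,16.213) -> (6.849,22.577) [heading=315, move]
RT 143: heading 315 -> 172
FD 18: (6.849,22.577) -> (-10.976,25.082) [heading=172, move]
Final: pos=(-10.976,25.082), heading=172, 2 segment(s) drawn

Start position: (-8, -5)
Final position: (-10.976, 25.082)
Distance = 30.229; >= 1e-6 -> NOT closed

Answer: no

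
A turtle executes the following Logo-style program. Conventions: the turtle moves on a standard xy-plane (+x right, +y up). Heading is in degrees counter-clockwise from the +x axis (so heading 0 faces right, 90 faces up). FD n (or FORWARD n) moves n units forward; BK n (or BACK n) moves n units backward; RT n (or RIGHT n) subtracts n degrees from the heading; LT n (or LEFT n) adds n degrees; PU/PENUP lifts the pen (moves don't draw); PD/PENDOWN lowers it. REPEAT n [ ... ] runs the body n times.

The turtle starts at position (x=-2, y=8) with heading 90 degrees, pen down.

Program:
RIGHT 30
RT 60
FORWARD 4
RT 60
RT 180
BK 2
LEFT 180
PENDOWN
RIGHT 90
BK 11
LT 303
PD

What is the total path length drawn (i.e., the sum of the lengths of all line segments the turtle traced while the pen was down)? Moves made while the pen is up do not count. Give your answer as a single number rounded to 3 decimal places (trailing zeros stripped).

Answer: 17

Derivation:
Executing turtle program step by step:
Start: pos=(-2,8), heading=90, pen down
RT 30: heading 90 -> 60
RT 60: heading 60 -> 0
FD 4: (-2,8) -> (2,8) [heading=0, draw]
RT 60: heading 0 -> 300
RT 180: heading 300 -> 120
BK 2: (2,8) -> (3,6.268) [heading=120, draw]
LT 180: heading 120 -> 300
PD: pen down
RT 90: heading 300 -> 210
BK 11: (3,6.268) -> (12.526,11.768) [heading=210, draw]
LT 303: heading 210 -> 153
PD: pen down
Final: pos=(12.526,11.768), heading=153, 3 segment(s) drawn

Segment lengths:
  seg 1: (-2,8) -> (2,8), length = 4
  seg 2: (2,8) -> (3,6.268), length = 2
  seg 3: (3,6.268) -> (12.526,11.768), length = 11
Total = 17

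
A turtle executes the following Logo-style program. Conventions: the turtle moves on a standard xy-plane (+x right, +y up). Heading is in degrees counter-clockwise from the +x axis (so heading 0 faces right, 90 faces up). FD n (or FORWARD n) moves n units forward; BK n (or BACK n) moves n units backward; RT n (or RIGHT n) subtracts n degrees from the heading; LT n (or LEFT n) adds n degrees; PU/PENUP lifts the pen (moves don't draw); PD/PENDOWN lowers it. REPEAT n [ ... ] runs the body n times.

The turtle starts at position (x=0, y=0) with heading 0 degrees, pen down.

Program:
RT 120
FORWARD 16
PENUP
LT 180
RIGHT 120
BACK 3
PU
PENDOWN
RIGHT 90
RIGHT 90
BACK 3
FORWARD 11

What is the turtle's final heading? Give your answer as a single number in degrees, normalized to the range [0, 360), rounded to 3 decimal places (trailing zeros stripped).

Answer: 120

Derivation:
Executing turtle program step by step:
Start: pos=(0,0), heading=0, pen down
RT 120: heading 0 -> 240
FD 16: (0,0) -> (-8,-13.856) [heading=240, draw]
PU: pen up
LT 180: heading 240 -> 60
RT 120: heading 60 -> 300
BK 3: (-8,-13.856) -> (-9.5,-11.258) [heading=300, move]
PU: pen up
PD: pen down
RT 90: heading 300 -> 210
RT 90: heading 210 -> 120
BK 3: (-9.5,-11.258) -> (-8,-13.856) [heading=120, draw]
FD 11: (-8,-13.856) -> (-13.5,-4.33) [heading=120, draw]
Final: pos=(-13.5,-4.33), heading=120, 3 segment(s) drawn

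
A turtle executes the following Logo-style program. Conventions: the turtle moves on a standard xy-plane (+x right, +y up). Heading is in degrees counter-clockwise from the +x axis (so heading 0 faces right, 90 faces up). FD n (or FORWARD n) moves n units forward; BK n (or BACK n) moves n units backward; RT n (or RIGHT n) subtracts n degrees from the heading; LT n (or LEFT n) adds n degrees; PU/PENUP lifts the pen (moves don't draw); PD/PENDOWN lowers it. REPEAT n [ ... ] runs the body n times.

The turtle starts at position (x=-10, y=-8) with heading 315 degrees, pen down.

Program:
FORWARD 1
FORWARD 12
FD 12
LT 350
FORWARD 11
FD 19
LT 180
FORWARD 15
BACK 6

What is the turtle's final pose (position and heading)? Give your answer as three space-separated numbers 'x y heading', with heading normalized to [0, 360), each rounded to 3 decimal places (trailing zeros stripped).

Answer: 19.723 -42.88 125

Derivation:
Executing turtle program step by step:
Start: pos=(-10,-8), heading=315, pen down
FD 1: (-10,-8) -> (-9.293,-8.707) [heading=315, draw]
FD 12: (-9.293,-8.707) -> (-0.808,-17.192) [heading=315, draw]
FD 12: (-0.808,-17.192) -> (7.678,-25.678) [heading=315, draw]
LT 350: heading 315 -> 305
FD 11: (7.678,-25.678) -> (13.987,-34.688) [heading=305, draw]
FD 19: (13.987,-34.688) -> (24.885,-50.252) [heading=305, draw]
LT 180: heading 305 -> 125
FD 15: (24.885,-50.252) -> (16.281,-37.965) [heading=125, draw]
BK 6: (16.281,-37.965) -> (19.723,-42.88) [heading=125, draw]
Final: pos=(19.723,-42.88), heading=125, 7 segment(s) drawn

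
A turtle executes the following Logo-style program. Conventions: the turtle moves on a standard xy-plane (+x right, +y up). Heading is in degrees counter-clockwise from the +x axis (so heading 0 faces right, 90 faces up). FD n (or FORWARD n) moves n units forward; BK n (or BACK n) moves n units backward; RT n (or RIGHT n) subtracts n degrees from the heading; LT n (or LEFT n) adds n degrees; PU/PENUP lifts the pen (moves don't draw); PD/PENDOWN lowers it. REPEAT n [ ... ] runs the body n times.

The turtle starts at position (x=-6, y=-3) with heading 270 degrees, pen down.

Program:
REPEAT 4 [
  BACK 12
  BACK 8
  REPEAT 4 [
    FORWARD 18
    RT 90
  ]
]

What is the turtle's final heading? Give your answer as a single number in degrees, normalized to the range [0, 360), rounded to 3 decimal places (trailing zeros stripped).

Executing turtle program step by step:
Start: pos=(-6,-3), heading=270, pen down
REPEAT 4 [
  -- iteration 1/4 --
  BK 12: (-6,-3) -> (-6,9) [heading=270, draw]
  BK 8: (-6,9) -> (-6,17) [heading=270, draw]
  REPEAT 4 [
    -- iteration 1/4 --
    FD 18: (-6,17) -> (-6,-1) [heading=270, draw]
    RT 90: heading 270 -> 180
    -- iteration 2/4 --
    FD 18: (-6,-1) -> (-24,-1) [heading=180, draw]
    RT 90: heading 180 -> 90
    -- iteration 3/4 --
    FD 18: (-24,-1) -> (-24,17) [heading=90, draw]
    RT 90: heading 90 -> 0
    -- iteration 4/4 --
    FD 18: (-24,17) -> (-6,17) [heading=0, draw]
    RT 90: heading 0 -> 270
  ]
  -- iteration 2/4 --
  BK 12: (-6,17) -> (-6,29) [heading=270, draw]
  BK 8: (-6,29) -> (-6,37) [heading=270, draw]
  REPEAT 4 [
    -- iteration 1/4 --
    FD 18: (-6,37) -> (-6,19) [heading=270, draw]
    RT 90: heading 270 -> 180
    -- iteration 2/4 --
    FD 18: (-6,19) -> (-24,19) [heading=180, draw]
    RT 90: heading 180 -> 90
    -- iteration 3/4 --
    FD 18: (-24,19) -> (-24,37) [heading=90, draw]
    RT 90: heading 90 -> 0
    -- iteration 4/4 --
    FD 18: (-24,37) -> (-6,37) [heading=0, draw]
    RT 90: heading 0 -> 270
  ]
  -- iteration 3/4 --
  BK 12: (-6,37) -> (-6,49) [heading=270, draw]
  BK 8: (-6,49) -> (-6,57) [heading=270, draw]
  REPEAT 4 [
    -- iteration 1/4 --
    FD 18: (-6,57) -> (-6,39) [heading=270, draw]
    RT 90: heading 270 -> 180
    -- iteration 2/4 --
    FD 18: (-6,39) -> (-24,39) [heading=180, draw]
    RT 90: heading 180 -> 90
    -- iteration 3/4 --
    FD 18: (-24,39) -> (-24,57) [heading=90, draw]
    RT 90: heading 90 -> 0
    -- iteration 4/4 --
    FD 18: (-24,57) -> (-6,57) [heading=0, draw]
    RT 90: heading 0 -> 270
  ]
  -- iteration 4/4 --
  BK 12: (-6,57) -> (-6,69) [heading=270, draw]
  BK 8: (-6,69) -> (-6,77) [heading=270, draw]
  REPEAT 4 [
    -- iteration 1/4 --
    FD 18: (-6,77) -> (-6,59) [heading=270, draw]
    RT 90: heading 270 -> 180
    -- iteration 2/4 --
    FD 18: (-6,59) -> (-24,59) [heading=180, draw]
    RT 90: heading 180 -> 90
    -- iteration 3/4 --
    FD 18: (-24,59) -> (-24,77) [heading=90, draw]
    RT 90: heading 90 -> 0
    -- iteration 4/4 --
    FD 18: (-24,77) -> (-6,77) [heading=0, draw]
    RT 90: heading 0 -> 270
  ]
]
Final: pos=(-6,77), heading=270, 24 segment(s) drawn

Answer: 270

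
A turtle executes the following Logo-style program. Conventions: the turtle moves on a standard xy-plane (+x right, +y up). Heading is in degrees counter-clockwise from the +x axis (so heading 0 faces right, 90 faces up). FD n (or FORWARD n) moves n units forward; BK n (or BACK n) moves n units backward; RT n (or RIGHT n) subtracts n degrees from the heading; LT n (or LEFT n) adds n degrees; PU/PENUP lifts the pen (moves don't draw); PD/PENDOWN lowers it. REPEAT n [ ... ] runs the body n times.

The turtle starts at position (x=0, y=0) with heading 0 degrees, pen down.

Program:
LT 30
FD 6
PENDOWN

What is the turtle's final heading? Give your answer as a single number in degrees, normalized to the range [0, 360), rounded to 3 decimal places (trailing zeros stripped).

Executing turtle program step by step:
Start: pos=(0,0), heading=0, pen down
LT 30: heading 0 -> 30
FD 6: (0,0) -> (5.196,3) [heading=30, draw]
PD: pen down
Final: pos=(5.196,3), heading=30, 1 segment(s) drawn

Answer: 30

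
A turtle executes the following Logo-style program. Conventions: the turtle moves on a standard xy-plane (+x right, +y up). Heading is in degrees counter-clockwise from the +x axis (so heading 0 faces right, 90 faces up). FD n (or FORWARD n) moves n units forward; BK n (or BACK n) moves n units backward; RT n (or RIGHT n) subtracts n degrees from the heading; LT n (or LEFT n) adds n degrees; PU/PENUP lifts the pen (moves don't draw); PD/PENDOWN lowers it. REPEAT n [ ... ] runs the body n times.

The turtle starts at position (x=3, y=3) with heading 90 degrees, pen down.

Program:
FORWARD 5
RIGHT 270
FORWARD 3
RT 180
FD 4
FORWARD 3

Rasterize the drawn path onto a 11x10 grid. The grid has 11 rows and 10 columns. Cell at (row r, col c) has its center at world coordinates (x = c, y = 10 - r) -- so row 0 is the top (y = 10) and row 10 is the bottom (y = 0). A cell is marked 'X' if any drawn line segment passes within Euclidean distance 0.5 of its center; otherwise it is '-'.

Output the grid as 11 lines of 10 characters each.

Segment 0: (3,3) -> (3,8)
Segment 1: (3,8) -> (0,8)
Segment 2: (0,8) -> (4,8)
Segment 3: (4,8) -> (7,8)

Answer: ----------
----------
XXXXXXXX--
---X------
---X------
---X------
---X------
---X------
----------
----------
----------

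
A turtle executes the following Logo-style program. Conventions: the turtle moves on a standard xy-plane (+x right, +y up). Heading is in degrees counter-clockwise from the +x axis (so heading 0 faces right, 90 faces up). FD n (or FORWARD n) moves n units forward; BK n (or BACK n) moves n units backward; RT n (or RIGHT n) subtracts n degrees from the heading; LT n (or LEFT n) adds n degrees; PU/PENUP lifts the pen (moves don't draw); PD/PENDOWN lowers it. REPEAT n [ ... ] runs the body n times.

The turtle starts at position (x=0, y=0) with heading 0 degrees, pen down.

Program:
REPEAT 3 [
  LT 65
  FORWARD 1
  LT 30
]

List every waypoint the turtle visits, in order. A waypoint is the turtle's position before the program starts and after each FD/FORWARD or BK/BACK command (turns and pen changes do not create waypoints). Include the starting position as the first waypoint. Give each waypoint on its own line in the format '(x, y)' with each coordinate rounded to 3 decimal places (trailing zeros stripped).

Executing turtle program step by step:
Start: pos=(0,0), heading=0, pen down
REPEAT 3 [
  -- iteration 1/3 --
  LT 65: heading 0 -> 65
  FD 1: (0,0) -> (0.423,0.906) [heading=65, draw]
  LT 30: heading 65 -> 95
  -- iteration 2/3 --
  LT 65: heading 95 -> 160
  FD 1: (0.423,0.906) -> (-0.517,1.248) [heading=160, draw]
  LT 30: heading 160 -> 190
  -- iteration 3/3 --
  LT 65: heading 190 -> 255
  FD 1: (-0.517,1.248) -> (-0.776,0.282) [heading=255, draw]
  LT 30: heading 255 -> 285
]
Final: pos=(-0.776,0.282), heading=285, 3 segment(s) drawn
Waypoints (4 total):
(0, 0)
(0.423, 0.906)
(-0.517, 1.248)
(-0.776, 0.282)

Answer: (0, 0)
(0.423, 0.906)
(-0.517, 1.248)
(-0.776, 0.282)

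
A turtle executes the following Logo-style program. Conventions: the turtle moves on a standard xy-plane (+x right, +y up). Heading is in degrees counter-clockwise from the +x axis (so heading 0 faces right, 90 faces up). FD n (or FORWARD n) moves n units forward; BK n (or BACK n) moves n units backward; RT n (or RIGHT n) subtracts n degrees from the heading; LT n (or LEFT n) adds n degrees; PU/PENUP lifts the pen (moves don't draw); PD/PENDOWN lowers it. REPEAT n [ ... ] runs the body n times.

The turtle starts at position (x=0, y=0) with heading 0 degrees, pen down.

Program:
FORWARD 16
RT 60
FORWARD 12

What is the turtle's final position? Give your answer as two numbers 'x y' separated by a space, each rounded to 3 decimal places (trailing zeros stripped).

Answer: 22 -10.392

Derivation:
Executing turtle program step by step:
Start: pos=(0,0), heading=0, pen down
FD 16: (0,0) -> (16,0) [heading=0, draw]
RT 60: heading 0 -> 300
FD 12: (16,0) -> (22,-10.392) [heading=300, draw]
Final: pos=(22,-10.392), heading=300, 2 segment(s) drawn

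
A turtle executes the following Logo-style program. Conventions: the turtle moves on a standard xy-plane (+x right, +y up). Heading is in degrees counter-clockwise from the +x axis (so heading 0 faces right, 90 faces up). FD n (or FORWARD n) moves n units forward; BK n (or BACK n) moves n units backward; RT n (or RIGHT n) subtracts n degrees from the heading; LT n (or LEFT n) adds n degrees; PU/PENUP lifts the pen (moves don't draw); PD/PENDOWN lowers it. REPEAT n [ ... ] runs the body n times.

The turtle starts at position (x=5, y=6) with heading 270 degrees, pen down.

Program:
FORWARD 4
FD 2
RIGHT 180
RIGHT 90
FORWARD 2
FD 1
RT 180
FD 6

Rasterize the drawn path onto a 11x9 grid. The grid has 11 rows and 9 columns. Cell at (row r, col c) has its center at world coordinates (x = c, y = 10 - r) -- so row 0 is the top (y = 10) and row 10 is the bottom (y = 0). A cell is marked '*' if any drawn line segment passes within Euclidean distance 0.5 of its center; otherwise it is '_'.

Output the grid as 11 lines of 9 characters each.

Segment 0: (5,6) -> (5,2)
Segment 1: (5,2) -> (5,0)
Segment 2: (5,0) -> (7,0)
Segment 3: (7,0) -> (8,0)
Segment 4: (8,0) -> (2,-0)

Answer: _________
_________
_________
_________
_____*___
_____*___
_____*___
_____*___
_____*___
_____*___
__*******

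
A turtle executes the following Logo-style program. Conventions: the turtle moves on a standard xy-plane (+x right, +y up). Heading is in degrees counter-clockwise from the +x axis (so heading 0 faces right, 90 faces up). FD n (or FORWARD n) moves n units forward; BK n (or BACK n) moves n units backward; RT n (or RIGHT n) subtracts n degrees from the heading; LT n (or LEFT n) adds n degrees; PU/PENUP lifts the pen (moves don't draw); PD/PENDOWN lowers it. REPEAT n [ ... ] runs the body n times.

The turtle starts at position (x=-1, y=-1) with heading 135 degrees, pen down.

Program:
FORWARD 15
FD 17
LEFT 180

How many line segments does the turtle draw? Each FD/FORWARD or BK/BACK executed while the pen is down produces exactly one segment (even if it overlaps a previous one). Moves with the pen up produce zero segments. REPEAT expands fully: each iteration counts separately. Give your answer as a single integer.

Executing turtle program step by step:
Start: pos=(-1,-1), heading=135, pen down
FD 15: (-1,-1) -> (-11.607,9.607) [heading=135, draw]
FD 17: (-11.607,9.607) -> (-23.627,21.627) [heading=135, draw]
LT 180: heading 135 -> 315
Final: pos=(-23.627,21.627), heading=315, 2 segment(s) drawn
Segments drawn: 2

Answer: 2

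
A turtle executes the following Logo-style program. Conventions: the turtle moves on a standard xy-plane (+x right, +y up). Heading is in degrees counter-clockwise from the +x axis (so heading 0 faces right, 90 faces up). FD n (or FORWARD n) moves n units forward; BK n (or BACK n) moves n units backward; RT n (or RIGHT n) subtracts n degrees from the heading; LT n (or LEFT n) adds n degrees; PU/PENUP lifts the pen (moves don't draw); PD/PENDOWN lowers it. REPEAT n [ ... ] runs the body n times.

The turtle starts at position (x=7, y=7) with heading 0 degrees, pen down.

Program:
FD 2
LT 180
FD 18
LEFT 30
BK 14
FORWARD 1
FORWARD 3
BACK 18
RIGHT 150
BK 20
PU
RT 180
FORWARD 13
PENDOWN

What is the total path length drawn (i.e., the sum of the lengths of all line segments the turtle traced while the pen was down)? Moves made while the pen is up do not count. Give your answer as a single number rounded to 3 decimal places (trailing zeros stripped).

Executing turtle program step by step:
Start: pos=(7,7), heading=0, pen down
FD 2: (7,7) -> (9,7) [heading=0, draw]
LT 180: heading 0 -> 180
FD 18: (9,7) -> (-9,7) [heading=180, draw]
LT 30: heading 180 -> 210
BK 14: (-9,7) -> (3.124,14) [heading=210, draw]
FD 1: (3.124,14) -> (2.258,13.5) [heading=210, draw]
FD 3: (2.258,13.5) -> (-0.34,12) [heading=210, draw]
BK 18: (-0.34,12) -> (15.249,21) [heading=210, draw]
RT 150: heading 210 -> 60
BK 20: (15.249,21) -> (5.249,3.679) [heading=60, draw]
PU: pen up
RT 180: heading 60 -> 240
FD 13: (5.249,3.679) -> (-1.251,-7.579) [heading=240, move]
PD: pen down
Final: pos=(-1.251,-7.579), heading=240, 7 segment(s) drawn

Segment lengths:
  seg 1: (7,7) -> (9,7), length = 2
  seg 2: (9,7) -> (-9,7), length = 18
  seg 3: (-9,7) -> (3.124,14), length = 14
  seg 4: (3.124,14) -> (2.258,13.5), length = 1
  seg 5: (2.258,13.5) -> (-0.34,12), length = 3
  seg 6: (-0.34,12) -> (15.249,21), length = 18
  seg 7: (15.249,21) -> (5.249,3.679), length = 20
Total = 76

Answer: 76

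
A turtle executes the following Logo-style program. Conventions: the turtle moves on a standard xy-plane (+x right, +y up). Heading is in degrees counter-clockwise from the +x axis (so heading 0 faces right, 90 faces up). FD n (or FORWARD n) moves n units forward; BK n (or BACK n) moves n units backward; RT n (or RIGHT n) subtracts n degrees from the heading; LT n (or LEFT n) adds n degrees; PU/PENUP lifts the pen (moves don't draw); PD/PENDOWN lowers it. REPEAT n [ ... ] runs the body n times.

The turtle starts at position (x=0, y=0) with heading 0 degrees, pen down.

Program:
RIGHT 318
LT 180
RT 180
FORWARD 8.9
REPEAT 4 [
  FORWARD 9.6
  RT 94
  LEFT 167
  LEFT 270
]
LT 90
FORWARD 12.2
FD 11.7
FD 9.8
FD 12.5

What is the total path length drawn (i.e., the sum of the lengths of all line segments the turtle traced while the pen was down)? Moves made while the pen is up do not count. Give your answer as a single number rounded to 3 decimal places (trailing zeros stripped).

Answer: 93.5

Derivation:
Executing turtle program step by step:
Start: pos=(0,0), heading=0, pen down
RT 318: heading 0 -> 42
LT 180: heading 42 -> 222
RT 180: heading 222 -> 42
FD 8.9: (0,0) -> (6.614,5.955) [heading=42, draw]
REPEAT 4 [
  -- iteration 1/4 --
  FD 9.6: (6.614,5.955) -> (13.748,12.379) [heading=42, draw]
  RT 94: heading 42 -> 308
  LT 167: heading 308 -> 115
  LT 270: heading 115 -> 25
  -- iteration 2/4 --
  FD 9.6: (13.748,12.379) -> (22.449,16.436) [heading=25, draw]
  RT 94: heading 25 -> 291
  LT 167: heading 291 -> 98
  LT 270: heading 98 -> 8
  -- iteration 3/4 --
  FD 9.6: (22.449,16.436) -> (31.955,17.772) [heading=8, draw]
  RT 94: heading 8 -> 274
  LT 167: heading 274 -> 81
  LT 270: heading 81 -> 351
  -- iteration 4/4 --
  FD 9.6: (31.955,17.772) -> (41.437,16.27) [heading=351, draw]
  RT 94: heading 351 -> 257
  LT 167: heading 257 -> 64
  LT 270: heading 64 -> 334
]
LT 90: heading 334 -> 64
FD 12.2: (41.437,16.27) -> (46.785,27.236) [heading=64, draw]
FD 11.7: (46.785,27.236) -> (51.914,37.752) [heading=64, draw]
FD 9.8: (51.914,37.752) -> (56.21,46.56) [heading=64, draw]
FD 12.5: (56.21,46.56) -> (61.69,57.795) [heading=64, draw]
Final: pos=(61.69,57.795), heading=64, 9 segment(s) drawn

Segment lengths:
  seg 1: (0,0) -> (6.614,5.955), length = 8.9
  seg 2: (6.614,5.955) -> (13.748,12.379), length = 9.6
  seg 3: (13.748,12.379) -> (22.449,16.436), length = 9.6
  seg 4: (22.449,16.436) -> (31.955,17.772), length = 9.6
  seg 5: (31.955,17.772) -> (41.437,16.27), length = 9.6
  seg 6: (41.437,16.27) -> (46.785,27.236), length = 12.2
  seg 7: (46.785,27.236) -> (51.914,37.752), length = 11.7
  seg 8: (51.914,37.752) -> (56.21,46.56), length = 9.8
  seg 9: (56.21,46.56) -> (61.69,57.795), length = 12.5
Total = 93.5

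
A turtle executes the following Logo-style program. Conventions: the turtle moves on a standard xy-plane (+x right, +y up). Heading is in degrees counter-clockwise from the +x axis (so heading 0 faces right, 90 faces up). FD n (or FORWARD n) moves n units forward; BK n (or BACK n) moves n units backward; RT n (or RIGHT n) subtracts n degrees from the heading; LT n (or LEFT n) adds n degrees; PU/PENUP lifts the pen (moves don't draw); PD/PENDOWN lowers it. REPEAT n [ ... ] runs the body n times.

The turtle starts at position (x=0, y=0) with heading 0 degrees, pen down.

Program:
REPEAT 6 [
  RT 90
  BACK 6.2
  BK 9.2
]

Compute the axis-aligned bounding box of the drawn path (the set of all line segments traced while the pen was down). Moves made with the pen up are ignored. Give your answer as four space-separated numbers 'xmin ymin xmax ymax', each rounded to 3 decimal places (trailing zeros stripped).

Answer: 0 0 15.4 15.4

Derivation:
Executing turtle program step by step:
Start: pos=(0,0), heading=0, pen down
REPEAT 6 [
  -- iteration 1/6 --
  RT 90: heading 0 -> 270
  BK 6.2: (0,0) -> (0,6.2) [heading=270, draw]
  BK 9.2: (0,6.2) -> (0,15.4) [heading=270, draw]
  -- iteration 2/6 --
  RT 90: heading 270 -> 180
  BK 6.2: (0,15.4) -> (6.2,15.4) [heading=180, draw]
  BK 9.2: (6.2,15.4) -> (15.4,15.4) [heading=180, draw]
  -- iteration 3/6 --
  RT 90: heading 180 -> 90
  BK 6.2: (15.4,15.4) -> (15.4,9.2) [heading=90, draw]
  BK 9.2: (15.4,9.2) -> (15.4,0) [heading=90, draw]
  -- iteration 4/6 --
  RT 90: heading 90 -> 0
  BK 6.2: (15.4,0) -> (9.2,0) [heading=0, draw]
  BK 9.2: (9.2,0) -> (0,0) [heading=0, draw]
  -- iteration 5/6 --
  RT 90: heading 0 -> 270
  BK 6.2: (0,0) -> (0,6.2) [heading=270, draw]
  BK 9.2: (0,6.2) -> (0,15.4) [heading=270, draw]
  -- iteration 6/6 --
  RT 90: heading 270 -> 180
  BK 6.2: (0,15.4) -> (6.2,15.4) [heading=180, draw]
  BK 9.2: (6.2,15.4) -> (15.4,15.4) [heading=180, draw]
]
Final: pos=(15.4,15.4), heading=180, 12 segment(s) drawn

Segment endpoints: x in {0, 0, 0, 0, 0, 0, 6.2, 9.2, 15.4, 15.4, 15.4}, y in {0, 0, 0, 6.2, 6.2, 9.2, 15.4, 15.4, 15.4, 15.4}
xmin=0, ymin=0, xmax=15.4, ymax=15.4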